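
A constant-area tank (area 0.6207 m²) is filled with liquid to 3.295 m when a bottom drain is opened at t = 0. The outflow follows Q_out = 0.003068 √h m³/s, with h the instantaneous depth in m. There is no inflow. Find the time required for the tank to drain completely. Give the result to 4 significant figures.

A dh/dt = −Q_out = −0.003068 √h.
∫ h^(−1/2) dh = −(0.003068/A) ∫ dt, giving 2√h = 2√h₀ − (0.003068/A) t.
Set h = 0: 2√h₀ = (0.003068/A) t_empty ⇒ t_empty = 2A√h₀/0.003068.
t_empty = 2·0.6207·√3.295/0.003068 = 1.24140·1.81521/0.003068 = 734.487 s.

734.5 s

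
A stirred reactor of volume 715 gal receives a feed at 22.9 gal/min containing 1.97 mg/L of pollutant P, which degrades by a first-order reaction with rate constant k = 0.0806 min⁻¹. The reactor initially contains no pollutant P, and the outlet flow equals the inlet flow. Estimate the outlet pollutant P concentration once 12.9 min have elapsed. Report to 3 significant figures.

Accumulation = in − out − consumed: V dC/dt = Q C_in − Q C − k V C.
dC/dt = (Q/V) C_in − (Q/V + k) C; effective rate a = Q/V + k = 0.032028 + 0.0806 = 0.11263 min⁻¹.
C_ss = Q C_in/(Q + kV) = 0.56021 mg/L; C(t) = C_ss + (C₀ − C_ss) e^(−a t).
C(12.9) = 0.56021 + (-0.56021)·e^(−0.11263·12.9) = 0.56021 + (-0.56021)·0.23389 = 0.42918 mg/L.

0.429 mg/L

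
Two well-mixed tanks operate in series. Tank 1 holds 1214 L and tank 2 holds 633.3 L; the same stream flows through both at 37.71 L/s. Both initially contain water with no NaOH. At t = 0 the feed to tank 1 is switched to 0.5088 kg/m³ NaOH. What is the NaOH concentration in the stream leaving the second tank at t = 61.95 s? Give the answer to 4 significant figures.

0.3674 kg/m³

Species balance on tank i: dCᵢ/dt = (Cᵢ₋₁ − Cᵢ)/τᵢ with τᵢ = Vᵢ/Q.
τ₁ = 1214/37.71 = 32.1931 s; τ₂ = 633.3/37.71 = 16.7940 s.
Solving the cascade with C₁(0)=C₂(0)=0 gives C₂(t) = C_in[1 − (τ₁ e^(−t/τ₁) − τ₂ e^(−t/τ₂))/(τ₁ − τ₂)].
At t = 61.95: e^(−t/τ₁) = 0.145974, e^(−t/τ₂) = 0.0250013.
C₂ = 0.5088·[1 − (32.1931·0.145974 − 16.7940·0.0250013)/(15.3991)] = 0.5088·0.722096 = 0.367402 kg/m³.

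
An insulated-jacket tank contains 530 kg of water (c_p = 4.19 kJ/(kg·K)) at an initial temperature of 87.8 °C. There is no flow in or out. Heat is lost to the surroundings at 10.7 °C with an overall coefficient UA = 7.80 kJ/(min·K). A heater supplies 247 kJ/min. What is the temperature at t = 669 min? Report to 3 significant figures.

Lumped-capacitance energy balance: M c_p dT/dt = UA(T_amb − T) + Q̇.
dT/dt = (T_ss − T)/τ with T_ss = T_amb + Q̇/UA = 10.7 + 247/7.80 = 42.367 °C, τ = M c_p/UA = 530·4.19/7.80 = 284.71 min.
T approaches T_ss exponentially: T(t) = T_ss + (T₀ − T_ss) e^(−t/τ).
T(669) = 42.367 + (45.433)·0.095388 = 46.700 °C.

46.7 °C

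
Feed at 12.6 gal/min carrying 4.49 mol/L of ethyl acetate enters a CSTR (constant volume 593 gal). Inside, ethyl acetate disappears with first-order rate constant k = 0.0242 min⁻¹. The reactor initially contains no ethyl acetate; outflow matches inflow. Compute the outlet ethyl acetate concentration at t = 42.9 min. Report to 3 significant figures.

1.80 mol/L

Accumulation = in − out − consumed: V dC/dt = Q C_in − Q C − k V C.
This is linear with rate a = Q/V + k = 0.045448 min⁻¹.
C_ss = Q C_in/(Q + kV) = 2.0992 mol/L; C(t) = C_ss + (C₀ − C_ss) e^(−a t).
C(42.9) = 2.0992 + (-2.0992)·e^(−0.045448·42.9) = 2.0992 + (-2.0992)·0.14231 = 1.8004 mol/L.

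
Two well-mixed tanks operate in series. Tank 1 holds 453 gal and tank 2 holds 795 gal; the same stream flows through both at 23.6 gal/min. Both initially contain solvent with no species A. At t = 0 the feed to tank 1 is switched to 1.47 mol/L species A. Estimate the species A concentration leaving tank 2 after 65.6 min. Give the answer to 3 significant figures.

1.05 mol/L

Each tank obeys Vᵢ dCᵢ/dt = Q(Cᵢ₋₁ − Cᵢ), so τᵢ = Vᵢ/Q.
τ₁ = 453/23.6 = 19.195 min; τ₂ = 795/23.6 = 33.686 min.
Tank 1: C₁ = C_in(1 − e^(−t/τ₁)). Tank 2 (τ₁ ≠ τ₂): C₂ = C_in[1 − (τ₁ e^(−t/τ₁) − τ₂ e^(−t/τ₂))/(τ₁ − τ₂)].
At t = 65.6: e^(−t/τ₁) = 0.032792, e^(−t/τ₂) = 0.14265.
C₂ = 1.47·[1 − (19.195·0.032792 − 33.686·0.14265)/(-14.492)] = 1.47·0.71184 = 1.0464 mol/L.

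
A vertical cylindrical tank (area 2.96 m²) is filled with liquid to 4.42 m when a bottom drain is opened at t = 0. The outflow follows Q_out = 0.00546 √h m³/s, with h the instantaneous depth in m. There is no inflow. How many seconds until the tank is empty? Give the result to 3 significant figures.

2280 s

With no inflow, A dh/dt = −0.00546 √h.
∫ h^(−1/2) dh = −(0.00546/A) ∫ dt, giving 2√h = 2√h₀ − (0.00546/A) t.
Tank is empty when √h = 0: t_empty = 2A√h₀/0.00546.
t_empty = 2·2.96·√4.42/0.00546 = 5.9200·2.1024/0.00546 = 2279.5 s.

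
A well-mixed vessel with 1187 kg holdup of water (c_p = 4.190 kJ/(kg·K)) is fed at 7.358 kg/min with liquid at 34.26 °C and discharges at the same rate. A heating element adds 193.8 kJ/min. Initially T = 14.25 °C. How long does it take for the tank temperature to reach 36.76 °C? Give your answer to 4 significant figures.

312.7 min

Energy balance: M c_p dT/dt = ṁ c_p (T_in − T) + 193.8.
τ = M/ṁ = 161.321 min; T_ss = T_in + Q̇/(ṁ c_p) = 40.5461 °C.
T(t) = T_ss + (T₀ − T_ss) e^(−t/τ). Set T = 36.76:
e^(−t/τ) = (36.76 − 40.5461)/(14.25 − 40.5461) = 0.143979
t = −161.321 · ln(0.143979) = 312.654 min.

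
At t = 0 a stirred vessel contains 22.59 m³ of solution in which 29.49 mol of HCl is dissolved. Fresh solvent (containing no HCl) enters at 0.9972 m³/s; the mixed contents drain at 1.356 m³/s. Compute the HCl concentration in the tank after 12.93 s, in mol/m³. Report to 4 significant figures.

0.6891 mol/m³

Total volume: dV/dt = Q_in − Q_out = -0.358800 m³/s, so V(t) = 22.59 − 0.358800 t and V(12.93) = 17.9507 m³.
Species balance (pure solvent in): dm/dt = −Q_out · m/V(t).
dm/m = −Q_out dt/(V₀ − 0.358800 t); integrating gives ln(m/m₀) = −(Q_out/(Q_in−Q_out)) ln(V/V₀).
m = m₀ (V₀/V)^(Q_out/(Q_in−Q_out)) = 29.49 × (22.59/17.9507)^(-3.77926) = 12.3701 mol.
C = m/V = 12.3701/17.9507 = 0.689116 mol/m³.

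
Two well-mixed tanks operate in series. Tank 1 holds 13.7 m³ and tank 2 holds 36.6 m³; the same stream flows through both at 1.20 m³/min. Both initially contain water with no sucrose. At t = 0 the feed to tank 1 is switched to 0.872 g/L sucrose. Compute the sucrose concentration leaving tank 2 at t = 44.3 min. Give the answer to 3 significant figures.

Species balance on tank i: dCᵢ/dt = (Cᵢ₋₁ − Cᵢ)/τᵢ with τᵢ = Vᵢ/Q.
τ₁ = 13.7/1.20 = 11.417 min; τ₂ = 36.6/1.20 = 30.500 min.
Solving the cascade with C₁(0)=C₂(0)=0 gives C₂(t) = C_in[1 − (τ₁ e^(−t/τ₁) − τ₂ e^(−t/τ₂))/(τ₁ − τ₂)].
At t = 44.3: e^(−t/τ₁) = 0.020645, e^(−t/τ₂) = 0.23399.
C₂ = 0.872·[1 − (11.417·0.020645 − 30.500·0.23399)/(-19.083)] = 0.872·0.63837 = 0.55666 g/L.

0.557 g/L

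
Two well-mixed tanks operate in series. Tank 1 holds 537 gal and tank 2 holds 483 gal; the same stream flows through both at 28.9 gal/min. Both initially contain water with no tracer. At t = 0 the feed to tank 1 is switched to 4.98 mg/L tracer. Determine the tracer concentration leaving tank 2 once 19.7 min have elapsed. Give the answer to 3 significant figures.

Each tank obeys Vᵢ dCᵢ/dt = Q(Cᵢ₋₁ − Cᵢ), so τᵢ = Vᵢ/Q.
τ₁ = 537/28.9 = 18.581 min; τ₂ = 483/28.9 = 16.713 min.
Tank 1: C₁ = C_in(1 − e^(−t/τ₁)). Tank 2 (τ₁ ≠ τ₂): C₂ = C_in[1 − (τ₁ e^(−t/τ₁) − τ₂ e^(−t/τ₂))/(τ₁ − τ₂)].
At t = 19.7: e^(−t/τ₁) = 0.34638, e^(−t/τ₂) = 0.30767.
C₂ = 4.98·[1 − (18.581·0.34638 − 16.713·0.30767)/(1.8685)] = 4.98·0.30731 = 1.5304 mg/L.

1.53 mg/L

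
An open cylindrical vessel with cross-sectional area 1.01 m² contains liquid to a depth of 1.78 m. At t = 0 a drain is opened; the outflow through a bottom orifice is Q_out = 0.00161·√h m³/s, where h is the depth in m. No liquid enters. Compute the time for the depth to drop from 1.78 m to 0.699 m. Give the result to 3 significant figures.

Volume balance on the tank: A dh/dt = −0.00161 √h.
This is separable: 2 d(√h)/dt = −0.00161/A, so √h = √h₀ − (0.00161/(2A)) t.
t = 2A(√h₀ − √h)/0.00161 = 2·1.01·(√1.78 − √0.699)/0.00161
  = 2.0200 × (1.3342 − 0.83606) / 0.00161 = 624.95 s.

625 s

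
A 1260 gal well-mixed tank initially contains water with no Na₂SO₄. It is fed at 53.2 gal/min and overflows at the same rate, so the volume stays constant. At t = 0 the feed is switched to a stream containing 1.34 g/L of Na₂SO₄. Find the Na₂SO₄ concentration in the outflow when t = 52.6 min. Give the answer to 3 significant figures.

Unsteady species balance (constant V, well mixed): V dC/dt = Q(C_in − C).
So dC/dt = (C_in − C)/τ with τ = V/Q = 1260/53.2 = 23.684 min.
Integrating: C(t) = C_in + (C₀ − C_in) e^(−t/τ).
C(52.6) = 1.34 + (0 − 1.34)·e^(−52.6/23.684) = 1.34 + (-1.3400)·0.10851 = 1.1946 g/L.

1.19 g/L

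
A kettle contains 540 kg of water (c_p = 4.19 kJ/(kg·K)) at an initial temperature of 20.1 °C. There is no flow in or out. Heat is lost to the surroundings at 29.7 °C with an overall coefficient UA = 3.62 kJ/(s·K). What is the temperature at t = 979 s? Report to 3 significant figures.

27.7 °C

Heat balance on the well-mixed liquid: M c_p dT/dt = −UA(T − T_amb).
dT/dt = (T_ss − T)/τ with T_ss = T_amb = 29.700 °C, τ = M c_p/UA = 540·4.19/3.62 = 625.03 s.
Integrating: T(t) = T_ss + (T₀ − T_ss) e^(−t/τ).
T(979) = 29.700 + (-9.6000)·0.20881 = 27.695 °C.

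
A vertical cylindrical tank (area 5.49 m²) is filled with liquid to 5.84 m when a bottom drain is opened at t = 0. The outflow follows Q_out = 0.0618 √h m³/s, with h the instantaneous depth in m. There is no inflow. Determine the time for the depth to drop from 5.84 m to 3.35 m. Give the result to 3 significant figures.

104 s

Volume balance on the tank: A dh/dt = −0.0618 √h.
This is separable: 2 d(√h)/dt = −0.0618/A, so √h = √h₀ − (0.0618/(2A)) t.
t = 2A(√h₀ − √h)/0.0618 = 2·5.49·(√5.84 − √3.35)/0.0618
  = 10.980 × (2.4166 − 1.8303) / 0.0618 = 104.17 s.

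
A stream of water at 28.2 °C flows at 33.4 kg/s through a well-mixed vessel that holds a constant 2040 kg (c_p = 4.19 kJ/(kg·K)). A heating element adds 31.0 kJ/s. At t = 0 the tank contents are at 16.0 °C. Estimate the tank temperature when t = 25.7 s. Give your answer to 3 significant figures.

20.3 °C

M c_p dT/dt = ṁ c_p (T_in − T) + Q̇.
Rearrange: dT/dt = (T_ss − T)/τ with τ = M/ṁ = 61.078 s and T_ss = T_in + Q̇/(ṁ c_p) = 28.422 °C.
Integrating: T(t) = T_ss + (T₀ − T_ss) e^(−t/τ).
T(25.7) = 28.422 + (-12.422)·e^(−25.7/61.078) = 28.422 + (-12.422)·0.65654 = 20.266 °C.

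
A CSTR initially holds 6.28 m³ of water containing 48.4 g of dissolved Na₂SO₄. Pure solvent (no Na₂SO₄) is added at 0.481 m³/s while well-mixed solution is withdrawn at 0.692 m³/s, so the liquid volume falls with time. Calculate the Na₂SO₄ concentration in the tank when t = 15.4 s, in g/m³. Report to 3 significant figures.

1.46 g/m³

Let m(t) be the amount of Na₂SO₄. Volume: V(t) = V₀ + (Q_in − Q_out) t = 6.28 − 0.21100 t; V(15.4) = 3.0306 m³.
Species balance (pure solvent in): dm/dt = −Q_out · m/V(t).
dm/m = −Q_out dt/(V₀ − 0.21100 t); integrating gives ln(m/m₀) = −(Q_out/(Q_in−Q_out)) ln(V/V₀).
m = m₀ (V₀/V)^(Q_out/(Q_in−Q_out)) = 48.4 × (6.28/3.0306)^(-3.2796) = 4.4368 g.
C = m/V = 4.4368/3.0306 = 1.4640 g/m³.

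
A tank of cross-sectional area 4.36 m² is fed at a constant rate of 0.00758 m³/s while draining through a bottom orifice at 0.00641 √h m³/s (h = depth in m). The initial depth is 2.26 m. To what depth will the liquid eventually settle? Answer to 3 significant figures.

1.40 m

Level balance: A dh/dt = 0.00758 − 0.00641 √h. Setting dh/dt = 0:
Q_in = 0.00641 √h_ss ⇒ √h_ss = 0.00758/0.00641 = 1.1825.
h_ss = 1.1825² = 1.3984 m. (Since h₀ = 2.26 m > h_ss, the level will fall toward this value.)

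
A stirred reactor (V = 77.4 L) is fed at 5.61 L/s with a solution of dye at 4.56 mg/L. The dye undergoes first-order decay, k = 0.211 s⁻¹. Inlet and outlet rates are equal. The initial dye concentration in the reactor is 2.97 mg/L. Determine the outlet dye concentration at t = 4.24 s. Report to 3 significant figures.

V dC/dt = Q(C_in − C) − k V C.
dC/dt = (Q/V) C_in − (Q/V + k) C; effective rate a = Q/V + k = 0.072481 + 0.211 = 0.28348 s⁻¹.
C_ss = Q C_in/(Q + kV) = 1.1659 mg/L; C(t) = C_ss + (C₀ − C_ss) e^(−a t).
C(4.24) = 1.1659 + (1.8041)·e^(−0.28348·4.24) = 1.1659 + (1.8041)·0.30061 = 1.7082 mg/L.

1.71 mg/L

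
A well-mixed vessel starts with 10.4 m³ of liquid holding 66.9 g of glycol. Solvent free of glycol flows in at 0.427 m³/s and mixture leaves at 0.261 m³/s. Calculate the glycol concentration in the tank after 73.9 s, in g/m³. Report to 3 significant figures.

Let m(t) be the amount of glycol. Volume: V(t) = V₀ + (Q_in − Q_out) t = 10.4 + 0.16600 t; V(73.9) = 22.667 m³.
Species balance (pure solvent in): dm/dt = −Q_out · m/V(t).
Separate: dm/m = −Q_out dt/V(t) ⇒ ln(m/m₀) = −(Q_out/(Q_in−Q_out)) ln(V/V₀).
m = m₀ (V₀/V)^(Q_out/(Q_in−Q_out)) = 66.9 × (10.4/22.667)^(1.5723) = 19.652 g.
C = m/V = 19.652/22.667 = 0.86698 g/m³.

0.867 g/m³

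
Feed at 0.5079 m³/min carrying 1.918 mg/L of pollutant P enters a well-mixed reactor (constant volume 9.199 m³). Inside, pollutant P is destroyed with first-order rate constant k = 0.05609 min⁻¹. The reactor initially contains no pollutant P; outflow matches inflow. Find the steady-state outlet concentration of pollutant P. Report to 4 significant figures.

0.9514 mg/L

V dC/dt = Q(C_in − C) − k V C.
At steady state: 0 = Q C_in − (Q + kV) C_ss, so C_ss = Q C_in/(Q + kV).
C_ss = 0.5079·1.918/(0.5079 + 0.05609·9.199) = 0.974152/1.02387 = 0.951440 mg/L.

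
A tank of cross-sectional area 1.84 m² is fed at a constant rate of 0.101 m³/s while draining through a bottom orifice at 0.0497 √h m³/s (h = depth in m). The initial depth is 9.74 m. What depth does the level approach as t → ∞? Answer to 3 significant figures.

Level balance: A dh/dt = 0.101 − 0.0497 √h. Setting dh/dt = 0:
Q_in = 0.0497 √h_ss ⇒ √h_ss = 0.101/0.0497 = 2.0322.
h_ss = 2.0322² = 4.1298 m. (Since h₀ = 9.74 m > h_ss, the level will fall toward this value.)

4.13 m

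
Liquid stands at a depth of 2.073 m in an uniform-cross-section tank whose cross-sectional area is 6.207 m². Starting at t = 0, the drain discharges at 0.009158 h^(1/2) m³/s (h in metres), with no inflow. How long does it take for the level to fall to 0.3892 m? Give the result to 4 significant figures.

1106 s

With no inflow, A dh/dt = −0.009158 √h.
This is separable: 2 d(√h)/dt = −0.009158/A, so √h = √h₀ − (0.009158/(2A)) t.
t = 2A(√h₀ − √h)/0.009158 = 2·6.207·(√2.073 − √0.3892)/0.009158
  = 12.4140 × (1.43979 − 0.623859) / 0.009158 = 1106.03 s.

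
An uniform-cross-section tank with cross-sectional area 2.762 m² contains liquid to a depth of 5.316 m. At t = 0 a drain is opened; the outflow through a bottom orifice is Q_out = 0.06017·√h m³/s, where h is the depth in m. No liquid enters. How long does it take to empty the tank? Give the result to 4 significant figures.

211.7 s

Unsteady balance on liquid volume: A dh/dt = −0.06017 √h.
∫ h^(−1/2) dh = −(0.06017/A) ∫ dt, giving 2√h = 2√h₀ − (0.06017/A) t.
Set h = 0: 2√h₀ = (0.06017/A) t_empty ⇒ t_empty = 2A√h₀/0.06017.
t_empty = 2·2.762·√5.316/0.06017 = 5.52400·2.30565/0.06017 = 211.673 s.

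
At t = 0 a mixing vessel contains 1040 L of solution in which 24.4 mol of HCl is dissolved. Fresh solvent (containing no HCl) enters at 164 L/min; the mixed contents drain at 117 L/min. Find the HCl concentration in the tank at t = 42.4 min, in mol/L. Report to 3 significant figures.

0.000560 mol/L

Let m(t) be the amount of HCl. Volume: V(t) = V₀ + (Q_in − Q_out) t = 1040 + 47.000 t; V(42.4) = 3032.8 L.
No HCl enters, so dm/dt = −Q_out · (m/V).
dm/m = −Q_out dt/(V₀ + 47.000 t); integrating gives ln(m/m₀) = −(Q_out/(Q_in−Q_out)) ln(V/V₀).
m = m₀ (V₀/V)^(Q_out/(Q_in−Q_out)) = 24.4 × (1040/3032.8)^(2.4894) = 1.6995 mol.
C = m/V = 1.6995/3032.8 = 0.00056036 mol/L.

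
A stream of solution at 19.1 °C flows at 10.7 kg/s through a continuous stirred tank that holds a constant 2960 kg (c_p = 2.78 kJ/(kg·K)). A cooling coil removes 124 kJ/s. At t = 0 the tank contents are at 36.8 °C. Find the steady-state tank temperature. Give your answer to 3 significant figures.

14.9 °C

Energy balance: M c_p dT/dt = ṁ c_p (T_in − T) − 124.
At steady state dT/dt = 0 ⇒ T_ss = T_in − Q̇/(ṁ c_p) = 19.1 − 124/(10.7·2.78) = 14.931 °C.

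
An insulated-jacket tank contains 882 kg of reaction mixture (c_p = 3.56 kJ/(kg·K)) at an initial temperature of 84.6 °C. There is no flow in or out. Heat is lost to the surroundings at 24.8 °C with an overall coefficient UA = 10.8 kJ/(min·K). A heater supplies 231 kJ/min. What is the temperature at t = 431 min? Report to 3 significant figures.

Lumped-capacitance energy balance: M c_p dT/dt = UA(T_amb − T) + Q̇.
dT/dt = (T_ss − T)/τ with T_ss = T_amb + Q̇/UA = 24.8 + 231/10.8 = 46.189 °C, τ = M c_p/UA = 882·3.56/10.8 = 290.73 min.
This is linear first-order; T(t) = T_ss + (T₀ − T_ss) e^(−t/τ).
T(431) = 46.189 + (38.411)·0.22708 = 54.911 °C.

54.9 °C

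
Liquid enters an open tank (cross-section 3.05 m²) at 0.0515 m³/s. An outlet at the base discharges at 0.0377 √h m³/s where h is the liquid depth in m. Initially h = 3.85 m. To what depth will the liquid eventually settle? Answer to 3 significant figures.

1.87 m

Unsteady balance on liquid volume: A dh/dt = Q_in − 0.0377 √h. At steady state dh/dt = 0:
Q_in = 0.0377 √h_ss ⇒ √h_ss = 0.0515/0.0377 = 1.3660.
h_ss = 1.3660² = 1.8661 m. (Since h₀ = 3.85 m > h_ss, the level will fall toward this value.)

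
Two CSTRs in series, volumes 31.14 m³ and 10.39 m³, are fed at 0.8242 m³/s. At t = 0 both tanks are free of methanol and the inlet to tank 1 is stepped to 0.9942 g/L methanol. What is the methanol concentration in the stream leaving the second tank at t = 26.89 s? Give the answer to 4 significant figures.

0.3209 g/L

Time constants: τᵢ = Vᵢ/Q for each well-mixed tank.
τ₁ = 31.14/0.8242 = 37.7821 s; τ₂ = 10.39/0.8242 = 12.6062 s.
Solving the cascade with C₁(0)=C₂(0)=0 gives C₂(t) = C_in[1 − (τ₁ e^(−t/τ₁) − τ₂ e^(−t/τ₂))/(τ₁ − τ₂)].
At t = 26.89: e^(−t/τ₁) = 0.490803, e^(−t/τ₂) = 0.118471.
C₂ = 0.9942·[1 − (37.7821·0.490803 − 12.6062·0.118471)/(25.1759)] = 0.9942·0.322762 = 0.320890 g/L.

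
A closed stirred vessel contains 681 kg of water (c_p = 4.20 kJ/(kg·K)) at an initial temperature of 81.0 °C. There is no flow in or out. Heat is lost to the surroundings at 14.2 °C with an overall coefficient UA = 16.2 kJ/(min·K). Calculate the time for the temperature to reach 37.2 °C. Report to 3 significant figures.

188 min

Lumped-capacitance energy balance: M c_p dT/dt = UA(T_amb − T).
τ = M c_p/UA = 176.56 min; T_ss = T_amb = 14.200 °C.
T(t) = T_ss + (T₀ − T_ss)e^(−t/τ); set T = 37.2:
t = −τ ln[(T − T_ss)/(T₀ − T_ss)] = −176.56 · ln(0.34431) = 188.25 min.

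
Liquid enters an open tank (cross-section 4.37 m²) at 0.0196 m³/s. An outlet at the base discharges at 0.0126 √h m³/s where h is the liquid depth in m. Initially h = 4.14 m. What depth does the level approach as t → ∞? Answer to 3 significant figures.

Unsteady balance on liquid volume: A dh/dt = Q_in − 0.0126 √h. At steady state dh/dt = 0:
Q_in = 0.0126 √h_ss ⇒ √h_ss = 0.0196/0.0126 = 1.5556.
h_ss = 1.5556² = 2.4198 m. (Since h₀ = 4.14 m > h_ss, the level will fall toward this value.)

2.42 m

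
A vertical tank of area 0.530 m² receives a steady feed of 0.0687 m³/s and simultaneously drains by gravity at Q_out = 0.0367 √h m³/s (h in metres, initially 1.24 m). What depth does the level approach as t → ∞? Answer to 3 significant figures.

Level balance: A dh/dt = 0.0687 − 0.0367 √h. Setting dh/dt = 0:
Q_in = 0.0367 √h_ss ⇒ √h_ss = 0.0687/0.0367 = 1.8719.
h_ss = 1.8719² = 3.5041 m. (Since h₀ = 1.24 m < h_ss, the level will rise toward this value.)

3.50 m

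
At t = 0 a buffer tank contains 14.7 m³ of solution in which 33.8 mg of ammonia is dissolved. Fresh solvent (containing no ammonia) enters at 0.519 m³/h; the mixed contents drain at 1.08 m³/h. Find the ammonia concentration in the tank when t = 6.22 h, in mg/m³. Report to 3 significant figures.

1.79 mg/m³

Let m(t) be the amount of ammonia. Volume: V(t) = V₀ + (Q_in − Q_out) t = 14.7 − 0.56100 t; V(6.22) = 11.211 m³.
Solute balance: dm/dt = 0 − Q_out C = −Q_out m/V(t).
dm/m = −Q_out dt/(V₀ − 0.56100 t); integrating gives ln(m/m₀) = −(Q_out/(Q_in−Q_out)) ln(V/V₀).
m = m₀ (V₀/V)^(Q_out/(Q_in−Q_out)) = 33.8 × (14.7/11.211)^(-1.9251) = 20.061 mg.
C = m/V = 20.061/11.211 = 1.7895 mg/m³.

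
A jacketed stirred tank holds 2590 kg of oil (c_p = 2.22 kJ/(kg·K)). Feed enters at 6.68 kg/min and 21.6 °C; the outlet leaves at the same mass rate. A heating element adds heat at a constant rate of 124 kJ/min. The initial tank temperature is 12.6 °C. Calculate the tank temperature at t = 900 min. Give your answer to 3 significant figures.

M c_p dT/dt = ṁ c_p (T_in − T) + Q̇.
τ = M/ṁ = 387.72 min; T_ss = T_in + Q̇/(ṁ c_p) = 21.6 + 124/(6.68·2.22) = 29.962 °C.
This is linear first-order; T(t) = T_ss + (T₀ − T_ss) e^(−t/τ).
T(900) = 29.962 + (-17.362)·e^(−900/387.72) = 29.962 + (-17.362)·0.098152 = 28.258 °C.

28.3 °C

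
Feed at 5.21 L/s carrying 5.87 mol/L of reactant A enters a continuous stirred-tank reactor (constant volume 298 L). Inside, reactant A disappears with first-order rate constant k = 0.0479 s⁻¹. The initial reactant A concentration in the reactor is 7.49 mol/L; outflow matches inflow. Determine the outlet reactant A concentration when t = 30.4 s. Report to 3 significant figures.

2.38 mol/L

Species balance: V dC/dt = Q C_in − Q C − k V C.
dC/dt = (Q/V) C_in − (Q/V + k) C; effective rate a = Q/V + k = 0.017483 + 0.0479 = 0.065383 s⁻¹.
C_ss = Q C_in/(Q + kV) = 1.5696 mol/L; C(t) = C_ss + (C₀ − C_ss) e^(−a t).
C(30.4) = 1.5696 + (5.9204)·e^(−0.065383·30.4) = 1.5696 + (5.9204)·0.13702 = 2.3808 mol/L.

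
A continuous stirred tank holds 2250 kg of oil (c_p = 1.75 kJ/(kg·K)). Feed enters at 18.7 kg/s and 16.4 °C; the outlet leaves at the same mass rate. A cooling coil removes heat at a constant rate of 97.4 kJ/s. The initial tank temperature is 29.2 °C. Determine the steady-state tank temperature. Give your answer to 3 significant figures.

First-law balance (no shaft work): M c_p dT/dt = ṁ c_p (T_in − T) − 97.4.
At steady state dT/dt = 0 ⇒ T_ss = T_in − Q̇/(ṁ c_p) = 16.4 − 97.4/(18.7·1.75) = 13.424 °C.

13.4 °C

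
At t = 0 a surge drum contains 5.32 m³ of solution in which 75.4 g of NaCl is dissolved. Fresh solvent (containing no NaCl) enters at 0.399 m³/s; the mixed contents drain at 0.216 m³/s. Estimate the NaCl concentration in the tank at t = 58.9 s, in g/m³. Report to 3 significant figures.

1.27 g/m³

Total volume: dV/dt = Q_in − Q_out = 0.18300 m³/s, so V(t) = 5.32 + 0.18300 t and V(58.9) = 16.099 m³.
Species balance (pure solvent in): dm/dt = −Q_out · m/V(t).
dm/m = −Q_out dt/(V₀ + 0.18300 t); integrating gives ln(m/m₀) = −(Q_out/(Q_in−Q_out)) ln(V/V₀).
m = m₀ (V₀/V)^(Q_out/(Q_in−Q_out)) = 75.4 × (5.32/16.099)^(1.1803) = 20.407 g.
C = m/V = 20.407/16.099 = 1.2676 g/m³.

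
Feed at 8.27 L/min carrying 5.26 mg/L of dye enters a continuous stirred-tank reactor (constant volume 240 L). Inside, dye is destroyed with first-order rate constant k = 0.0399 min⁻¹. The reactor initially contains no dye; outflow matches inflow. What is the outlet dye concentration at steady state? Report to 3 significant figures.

2.44 mg/L

Accumulation = in − out − consumed: V dC/dt = Q C_in − Q C − k V C.
At steady state: 0 = Q C_in − (Q + kV) C_ss, so C_ss = Q C_in/(Q + kV).
C_ss = 8.27·5.26/(8.27 + 0.0399·240) = 43.500/17.846 = 2.4375 mg/L.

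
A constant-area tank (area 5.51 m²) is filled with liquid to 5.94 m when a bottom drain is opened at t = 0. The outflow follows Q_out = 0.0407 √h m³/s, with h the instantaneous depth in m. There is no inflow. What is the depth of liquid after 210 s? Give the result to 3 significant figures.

2.76 m

With no inflow, A dh/dt = −0.0407 √h.
∫ h^(−1/2) dh = −(0.0407/A) ∫ dt, giving 2√h = 2√h₀ − (0.0407/A) t.
√h = √5.94 − 0.0407·210/(2·5.51) = 2.4372 − 0.77559 = 1.6616.
h = 1.6616² = 2.7610 m.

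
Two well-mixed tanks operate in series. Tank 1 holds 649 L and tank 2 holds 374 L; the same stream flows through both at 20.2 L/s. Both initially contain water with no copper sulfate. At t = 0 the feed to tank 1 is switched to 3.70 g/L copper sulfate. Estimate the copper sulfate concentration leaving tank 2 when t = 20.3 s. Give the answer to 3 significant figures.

0.739 g/L

Time constants: τᵢ = Vᵢ/Q for each well-mixed tank.
τ₁ = 649/20.2 = 32.129 s; τ₂ = 374/20.2 = 18.515 s.
Tank 1: C₁ = C_in(1 − e^(−t/τ₁)). Tank 2 (τ₁ ≠ τ₂): C₂ = C_in[1 − (τ₁ e^(−t/τ₁) − τ₂ e^(−t/τ₂))/(τ₁ − τ₂)].
At t = 20.3: e^(−t/τ₁) = 0.53162, e^(−t/τ₂) = 0.33407.
C₂ = 3.70·[1 − (32.129·0.53162 − 18.515·0.33407)/(13.614)] = 3.70·0.19972 = 0.73895 g/L.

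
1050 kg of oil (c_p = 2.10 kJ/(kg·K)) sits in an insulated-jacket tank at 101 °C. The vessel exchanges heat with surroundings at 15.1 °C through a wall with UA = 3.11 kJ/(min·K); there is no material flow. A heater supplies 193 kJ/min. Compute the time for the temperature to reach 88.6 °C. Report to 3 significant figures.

521 min

M c_p dT/dt = −UA(T − T_amb) + Q̇.
τ = M c_p/UA = 709.00 min; T_ss = T_amb + Q̇/UA = 15.1 + 193/3.11 = 77.158 °C.
T(t) = T_ss + (T₀ − T_ss)e^(−t/τ); set T = 88.6:
t = −τ ln[(T − T_ss)/(T₀ − T_ss)] = −709.00 · ln(0.47991) = 520.52 min.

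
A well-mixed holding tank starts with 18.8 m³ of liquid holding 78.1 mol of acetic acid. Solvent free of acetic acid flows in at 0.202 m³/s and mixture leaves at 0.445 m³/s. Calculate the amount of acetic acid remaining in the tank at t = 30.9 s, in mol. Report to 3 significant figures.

Let m(t) be the amount of acetic acid. Volume: V(t) = V₀ + (Q_in − Q_out) t = 18.8 − 0.24300 t; V(30.9) = 11.291 m³.
Solute balance: dm/dt = 0 − Q_out C = −Q_out m/V(t).
Separate: dm/m = −Q_out dt/V(t) ⇒ ln(m/m₀) = −(Q_out/(Q_in−Q_out)) ln(V/V₀).
m = m₀ (V₀/V)^(Q_out/(Q_in−Q_out)) = 78.1 × (18.8/11.291)^(-1.8313) = 30.703 mol.

30.7 mol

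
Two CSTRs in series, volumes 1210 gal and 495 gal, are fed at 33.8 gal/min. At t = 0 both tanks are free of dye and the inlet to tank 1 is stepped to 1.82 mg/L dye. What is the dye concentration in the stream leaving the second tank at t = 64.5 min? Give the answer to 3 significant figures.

1.33 mg/L

Time constants: τᵢ = Vᵢ/Q for each well-mixed tank.
τ₁ = 1210/33.8 = 35.799 min; τ₂ = 495/33.8 = 14.645 min.
Tank 1: C₁ = C_in(1 − e^(−t/τ₁)). Tank 2 (τ₁ ≠ τ₂): C₂ = C_in[1 − (τ₁ e^(−t/τ₁) − τ₂ e^(−t/τ₂))/(τ₁ − τ₂)].
At t = 64.5: e^(−t/τ₁) = 0.16501, e^(−t/τ₂) = 0.012225.
C₂ = 1.82·[1 − (35.799·0.16501 − 14.645·0.012225)/(21.154)] = 1.82·0.72921 = 1.3272 mg/L.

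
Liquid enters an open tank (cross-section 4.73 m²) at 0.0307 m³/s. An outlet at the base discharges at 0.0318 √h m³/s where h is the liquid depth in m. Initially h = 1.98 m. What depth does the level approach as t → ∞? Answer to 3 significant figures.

0.932 m

Level balance: A dh/dt = 0.0307 − 0.0318 √h. Setting dh/dt = 0:
Q_in = 0.0318 √h_ss ⇒ √h_ss = 0.0307/0.0318 = 0.96541.
h_ss = 0.96541² = 0.93201 m. (Since h₀ = 1.98 m > h_ss, the level will fall toward this value.)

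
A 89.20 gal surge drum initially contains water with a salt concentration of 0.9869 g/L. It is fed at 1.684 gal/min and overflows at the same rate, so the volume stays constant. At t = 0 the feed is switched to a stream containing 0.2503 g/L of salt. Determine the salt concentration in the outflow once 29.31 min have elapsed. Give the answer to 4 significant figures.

0.6739 g/L

Transient balance on the dissolved component: V dC/dt = Q(C_in − C).
Time constant τ = V/Q = 89.20/1.684 = 52.9691 min.
Solution: C(t) = C_in + (C₀ − C_in) e^(−t/τ).
C(29.31) = 0.2503 + (0.9869 − 0.2503)·e^(−29.31/52.9691) = 0.2503 + (0.736600)·0.575025 = 0.673864 g/L.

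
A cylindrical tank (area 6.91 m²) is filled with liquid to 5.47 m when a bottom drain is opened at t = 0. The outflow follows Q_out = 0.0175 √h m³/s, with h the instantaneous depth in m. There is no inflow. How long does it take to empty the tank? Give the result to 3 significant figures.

With no inflow, A dh/dt = −0.0175 √h.
This is separable: 2 d(√h)/dt = −0.0175/A, so √h = √h₀ − (0.0175/(2A)) t.
Tank is empty when √h = 0: t_empty = 2A√h₀/0.0175.
t_empty = 2·6.91·√5.47/0.0175 = 13.820·2.3388/0.0175 = 1847.0 s.

1850 s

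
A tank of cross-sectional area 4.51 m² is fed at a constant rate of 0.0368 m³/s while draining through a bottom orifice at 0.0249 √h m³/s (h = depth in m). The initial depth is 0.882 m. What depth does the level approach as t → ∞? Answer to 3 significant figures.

Unsteady balance on liquid volume: A dh/dt = Q_in − 0.0249 √h. At steady state dh/dt = 0:
Q_in = 0.0249 √h_ss ⇒ √h_ss = 0.0368/0.0249 = 1.4779.
h_ss = 1.4779² = 2.1842 m. (Since h₀ = 0.882 m < h_ss, the level will rise toward this value.)

2.18 m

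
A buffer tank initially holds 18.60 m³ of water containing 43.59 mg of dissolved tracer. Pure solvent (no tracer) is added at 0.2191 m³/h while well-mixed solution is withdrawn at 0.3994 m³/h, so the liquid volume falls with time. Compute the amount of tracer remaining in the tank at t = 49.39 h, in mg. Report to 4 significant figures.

Let m(t) be the amount of tracer. Volume: V(t) = V₀ + (Q_in − Q_out) t = 18.60 − 0.180300 t; V(49.39) = 9.69498 m³.
Solute balance: dm/dt = 0 − Q_out C = −Q_out m/V(t).
Separate: dm/m = −Q_out dt/V(t) ⇒ ln(m/m₀) = −(Q_out/(Q_in−Q_out)) ln(V/V₀).
m = m₀ (V₀/V)^(Q_out/(Q_in−Q_out)) = 43.59 × (18.60/9.69498)^(-2.21520) = 10.2935 mg.

10.29 mg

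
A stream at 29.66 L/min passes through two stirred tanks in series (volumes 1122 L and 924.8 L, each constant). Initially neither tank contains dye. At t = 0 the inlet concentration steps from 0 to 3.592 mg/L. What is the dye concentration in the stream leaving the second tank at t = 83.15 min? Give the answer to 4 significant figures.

Each tank obeys Vᵢ dCᵢ/dt = Q(Cᵢ₋₁ − Cᵢ), so τᵢ = Vᵢ/Q.
τ₁ = 1122/29.66 = 37.8287 min; τ₂ = 924.8/29.66 = 31.1800 min.
Solving the cascade with C₁(0)=C₂(0)=0 gives C₂(t) = C_in[1 − (τ₁ e^(−t/τ₁) − τ₂ e^(−t/τ₂))/(τ₁ − τ₂)].
At t = 83.15: e^(−t/τ₁) = 0.111018, e^(−t/τ₂) = 0.0694763.
C₂ = 3.592·[1 − (37.8287·0.111018 − 31.1800·0.0694763)/(6.64869)] = 3.592·0.694167 = 2.49345 mg/L.

2.493 mg/L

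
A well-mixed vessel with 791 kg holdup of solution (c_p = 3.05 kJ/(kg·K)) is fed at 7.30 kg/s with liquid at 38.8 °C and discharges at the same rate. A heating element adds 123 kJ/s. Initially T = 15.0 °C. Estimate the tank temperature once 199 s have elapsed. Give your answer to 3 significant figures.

39.7 °C

M c_p dT/dt = ṁ c_p (T_in − T) + Q̇.
Rearrange: dT/dt = (T_ss − T)/τ with τ = M/ṁ = 108.36 s and T_ss = T_in + Q̇/(ṁ c_p) = 44.324 °C.
Solution: T(t) = T_ss + (T₀ − T_ss) e^(−t/τ).
T(199) = 44.324 + (-29.324)·e^(−199/108.36) = 44.324 + (-29.324)·0.15937 = 39.651 °C.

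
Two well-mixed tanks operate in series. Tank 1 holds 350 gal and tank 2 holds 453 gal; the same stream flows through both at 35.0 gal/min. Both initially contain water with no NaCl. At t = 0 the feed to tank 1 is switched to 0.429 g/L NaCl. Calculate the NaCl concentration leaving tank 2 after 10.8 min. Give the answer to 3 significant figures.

0.105 g/L

Time constants: τᵢ = Vᵢ/Q for each well-mixed tank.
τ₁ = 350/35.0 = 10.000 min; τ₂ = 453/35.0 = 12.943 min.
Tank 1: C₁ = C_in(1 − e^(−t/τ₁)). Tank 2 (τ₁ ≠ τ₂): C₂ = C_in[1 − (τ₁ e^(−t/τ₁) − τ₂ e^(−t/τ₂))/(τ₁ − τ₂)].
At t = 10.8: e^(−t/τ₁) = 0.33960, e^(−t/τ₂) = 0.43412.
C₂ = 0.429·[1 − (10.000·0.33960 − 12.943·0.43412)/(-2.9429)] = 0.429·0.24469 = 0.10497 g/L.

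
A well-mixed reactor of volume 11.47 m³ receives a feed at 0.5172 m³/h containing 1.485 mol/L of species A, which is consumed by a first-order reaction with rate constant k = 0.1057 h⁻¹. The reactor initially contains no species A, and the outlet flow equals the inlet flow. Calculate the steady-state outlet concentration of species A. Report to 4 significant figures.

0.4441 mol/L

V dC/dt = Q(C_in − C) − k V C.
Steady state (dC/dt = 0): C_ss = Q C_in/(Q + kV) = C_in/(1 + kV/Q).
C_ss = 0.5172·1.485/(0.5172 + 0.1057·11.47) = 0.768042/1.72958 = 0.444063 mol/L.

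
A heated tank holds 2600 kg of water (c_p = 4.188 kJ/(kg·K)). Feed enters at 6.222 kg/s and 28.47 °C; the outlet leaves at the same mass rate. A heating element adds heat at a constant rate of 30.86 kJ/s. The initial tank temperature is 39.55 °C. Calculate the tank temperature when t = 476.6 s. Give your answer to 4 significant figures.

32.82 °C

M c_p dT/dt = ṁ c_p (T_in − T) + Q̇.
τ = M/ṁ = 417.872 s; T_ss = T_in + Q̇/(ṁ c_p) = 28.47 + 30.86/(6.222·4.188) = 29.6543 °C.
Integrating: T(t) = T_ss + (T₀ − T_ss) e^(−t/τ).
T(476.6) = 29.6543 + (9.89571)·e^(−476.6/417.872) = 29.6543 + (9.89571)·0.319646 = 32.8174 °C.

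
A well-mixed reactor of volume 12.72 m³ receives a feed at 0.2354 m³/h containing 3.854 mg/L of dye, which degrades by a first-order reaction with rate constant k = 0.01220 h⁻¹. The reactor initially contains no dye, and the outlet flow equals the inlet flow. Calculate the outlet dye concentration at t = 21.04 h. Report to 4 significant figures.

1.105 mg/L

Species balance: V dC/dt = Q C_in − Q C − k V C.
dC/dt = (Q/V) C_in − (Q/V + k) C; effective rate a = Q/V + k = 0.0185063 + 0.01220 = 0.0307063 h⁻¹.
C_ss = Q C_in/(Q + kV) = 2.32276 mg/L; C(t) = C_ss + (C₀ − C_ss) e^(−a t).
C(21.04) = 2.32276 + (-2.32276)·e^(−0.0307063·21.04) = 2.32276 + (-2.32276)·0.524107 = 1.10538 mg/L.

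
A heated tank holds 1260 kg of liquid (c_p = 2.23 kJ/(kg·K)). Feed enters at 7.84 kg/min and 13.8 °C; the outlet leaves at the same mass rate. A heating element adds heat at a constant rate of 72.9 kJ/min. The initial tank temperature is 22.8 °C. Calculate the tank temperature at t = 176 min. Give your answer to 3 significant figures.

M c_p dT/dt = ṁ c_p (T_in − T) + Q̇.
Rearrange: dT/dt = (T_ss − T)/τ with τ = M/ṁ = 160.71 min and T_ss = T_in + Q̇/(ṁ c_p) = 17.970 °C.
Integrating: T(t) = T_ss + (T₀ − T_ss) e^(−t/τ).
T(176) = 17.970 + (4.8303)·e^(−176/160.71) = 17.970 + (4.8303)·0.33450 = 19.585 °C.

19.6 °C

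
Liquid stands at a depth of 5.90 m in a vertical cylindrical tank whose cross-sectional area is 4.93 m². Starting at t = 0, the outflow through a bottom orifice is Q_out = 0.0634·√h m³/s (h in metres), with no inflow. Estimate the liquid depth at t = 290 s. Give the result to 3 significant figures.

A dh/dt = −Q_out = −0.0634 √h.
This is separable: 2 d(√h)/dt = −0.0634/A, so √h = √h₀ − (0.0634/(2A)) t.
√h = √5.90 − 0.0634·290/(2·4.93) = 2.4290 − 1.8647 = 0.56429.
h = 0.56429² = 0.31842 m.

0.318 m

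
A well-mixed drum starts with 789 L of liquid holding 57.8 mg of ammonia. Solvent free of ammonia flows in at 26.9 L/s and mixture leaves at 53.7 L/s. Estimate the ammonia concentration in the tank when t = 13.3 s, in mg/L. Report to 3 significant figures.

0.0401 mg/L

Let m(t) be the amount of ammonia. Volume: V(t) = V₀ + (Q_in − Q_out) t = 789 − 26.800 t; V(13.3) = 432.56 L.
Solute balance: dm/dt = 0 − Q_out C = −Q_out m/V(t).
dm/m = −Q_out dt/(V₀ − 26.800 t); integrating gives ln(m/m₀) = −(Q_out/(Q_in−Q_out)) ln(V/V₀).
m = m₀ (V₀/V)^(Q_out/(Q_in−Q_out)) = 57.8 × (789/432.56)^(-2.0037) = 17.334 mg.
C = m/V = 17.334/432.56 = 0.040072 mg/L.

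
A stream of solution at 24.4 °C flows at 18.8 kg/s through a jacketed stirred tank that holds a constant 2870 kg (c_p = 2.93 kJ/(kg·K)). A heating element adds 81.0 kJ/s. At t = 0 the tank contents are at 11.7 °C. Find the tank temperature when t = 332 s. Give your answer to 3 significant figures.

Heat balance on the well-mixed liquid: M c_p dT/dt = ṁ c_p (T_in − T) + 81.0.
Rearrange: dT/dt = (T_ss − T)/τ with τ = M/ṁ = 152.66 s and T_ss = T_in + Q̇/(ṁ c_p) = 25.870 °C.
Solution: T(t) = T_ss + (T₀ − T_ss) e^(−t/τ).
T(332) = 25.870 + (-14.170)·e^(−332/152.66) = 25.870 + (-14.170)·0.11363 = 24.260 °C.

24.3 °C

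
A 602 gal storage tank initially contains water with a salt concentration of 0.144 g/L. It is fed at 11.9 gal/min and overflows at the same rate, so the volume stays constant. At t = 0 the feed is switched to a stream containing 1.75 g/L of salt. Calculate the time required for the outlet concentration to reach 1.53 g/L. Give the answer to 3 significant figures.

Species balance: V dC/dt = Q(C_in − C) ⇒ τ = V/Q = 50.588 min.
C(t) = C_in + (C₀ − C_in) e^(−t/τ). Set C = 1.53 and solve for t:
e^(−t/τ) = (C − C_in)/(C₀ − C_in) = (1.53 − 1.75)/(0.144 − 1.75) = 0.13699
t = −τ ln(…) = 50.588 × 1.9879 = 100.56 min.

101 min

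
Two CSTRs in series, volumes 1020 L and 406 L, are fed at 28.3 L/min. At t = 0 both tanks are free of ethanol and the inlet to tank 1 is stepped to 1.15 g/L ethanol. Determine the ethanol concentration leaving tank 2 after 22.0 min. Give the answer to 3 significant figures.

0.276 g/L

Time constants: τᵢ = Vᵢ/Q for each well-mixed tank.
τ₁ = 1020/28.3 = 36.042 min; τ₂ = 406/28.3 = 14.346 min.
Tank 1: C₁ = C_in(1 − e^(−t/τ₁)). Tank 2 (τ₁ ≠ τ₂): C₂ = C_in[1 − (τ₁ e^(−t/τ₁) − τ₂ e^(−t/τ₂))/(τ₁ − τ₂)].
At t = 22.0: e^(−t/τ₁) = 0.54314, e^(−t/τ₂) = 0.21578.
C₂ = 1.15·[1 − (36.042·0.54314 − 14.346·0.21578)/(21.696)] = 1.15·0.24040 = 0.27646 g/L.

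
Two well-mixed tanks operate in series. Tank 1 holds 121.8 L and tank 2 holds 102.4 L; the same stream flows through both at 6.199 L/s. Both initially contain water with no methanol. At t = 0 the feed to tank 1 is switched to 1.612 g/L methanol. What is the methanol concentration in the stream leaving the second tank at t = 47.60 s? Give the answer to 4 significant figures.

Each tank obeys Vᵢ dCᵢ/dt = Q(Cᵢ₋₁ − Cᵢ), so τᵢ = Vᵢ/Q.
τ₁ = 121.8/6.199 = 19.6483 s; τ₂ = 102.4/6.199 = 16.5188 s.
Tank 1: C₁ = C_in(1 − e^(−t/τ₁)). Tank 2 (τ₁ ≠ τ₂): C₂ = C_in[1 − (τ₁ e^(−t/τ₁) − τ₂ e^(−t/τ₂))/(τ₁ − τ₂)].
At t = 47.60: e^(−t/τ₁) = 0.0886909, e^(−t/τ₂) = 0.0560469.
C₂ = 1.612·[1 − (19.6483·0.0886909 − 16.5188·0.0560469)/(3.12954)] = 1.612·0.739002 = 1.19127 g/L.

1.191 g/L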